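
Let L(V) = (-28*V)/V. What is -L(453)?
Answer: 28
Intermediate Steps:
L(V) = -28
-L(453) = -1*(-28) = 28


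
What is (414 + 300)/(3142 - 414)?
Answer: 357/1364 ≈ 0.26173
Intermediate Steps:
(414 + 300)/(3142 - 414) = 714/2728 = 714*(1/2728) = 357/1364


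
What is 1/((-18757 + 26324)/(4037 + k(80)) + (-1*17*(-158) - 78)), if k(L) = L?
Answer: 179/467161 ≈ 0.00038317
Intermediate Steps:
1/((-18757 + 26324)/(4037 + k(80)) + (-1*17*(-158) - 78)) = 1/((-18757 + 26324)/(4037 + 80) + (-1*17*(-158) - 78)) = 1/(7567/4117 + (-17*(-158) - 78)) = 1/(7567*(1/4117) + (2686 - 78)) = 1/(329/179 + 2608) = 1/(467161/179) = 179/467161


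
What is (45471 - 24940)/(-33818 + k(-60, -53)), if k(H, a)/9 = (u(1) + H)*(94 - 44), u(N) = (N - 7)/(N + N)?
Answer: -20531/62168 ≈ -0.33025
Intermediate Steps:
u(N) = (-7 + N)/(2*N) (u(N) = (-7 + N)/((2*N)) = (-7 + N)*(1/(2*N)) = (-7 + N)/(2*N))
k(H, a) = -1350 + 450*H (k(H, a) = 9*(((½)*(-7 + 1)/1 + H)*(94 - 44)) = 9*(((½)*1*(-6) + H)*50) = 9*((-3 + H)*50) = 9*(-150 + 50*H) = -1350 + 450*H)
(45471 - 24940)/(-33818 + k(-60, -53)) = (45471 - 24940)/(-33818 + (-1350 + 450*(-60))) = 20531/(-33818 + (-1350 - 27000)) = 20531/(-33818 - 28350) = 20531/(-62168) = 20531*(-1/62168) = -20531/62168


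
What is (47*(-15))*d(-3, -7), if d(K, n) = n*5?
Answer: 24675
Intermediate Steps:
d(K, n) = 5*n
(47*(-15))*d(-3, -7) = (47*(-15))*(5*(-7)) = -705*(-35) = 24675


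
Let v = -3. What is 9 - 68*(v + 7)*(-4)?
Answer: 1097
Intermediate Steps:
9 - 68*(v + 7)*(-4) = 9 - 68*(-3 + 7)*(-4) = 9 - 272*(-4) = 9 - 68*(-16) = 9 + 1088 = 1097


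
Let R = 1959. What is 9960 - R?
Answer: 8001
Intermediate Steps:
9960 - R = 9960 - 1*1959 = 9960 - 1959 = 8001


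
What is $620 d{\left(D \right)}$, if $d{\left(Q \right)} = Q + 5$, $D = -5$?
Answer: $0$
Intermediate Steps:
$d{\left(Q \right)} = 5 + Q$
$620 d{\left(D \right)} = 620 \left(5 - 5\right) = 620 \cdot 0 = 0$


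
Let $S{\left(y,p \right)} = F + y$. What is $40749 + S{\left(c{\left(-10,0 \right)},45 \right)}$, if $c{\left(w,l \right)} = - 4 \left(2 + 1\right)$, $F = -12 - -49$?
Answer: $40774$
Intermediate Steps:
$F = 37$ ($F = -12 + 49 = 37$)
$c{\left(w,l \right)} = -12$ ($c{\left(w,l \right)} = \left(-4\right) 3 = -12$)
$S{\left(y,p \right)} = 37 + y$
$40749 + S{\left(c{\left(-10,0 \right)},45 \right)} = 40749 + \left(37 - 12\right) = 40749 + 25 = 40774$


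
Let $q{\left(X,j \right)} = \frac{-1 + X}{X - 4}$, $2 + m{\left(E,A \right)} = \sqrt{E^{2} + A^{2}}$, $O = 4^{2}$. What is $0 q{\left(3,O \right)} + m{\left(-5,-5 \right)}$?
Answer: $-2 + 5 \sqrt{2} \approx 5.0711$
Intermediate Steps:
$O = 16$
$m{\left(E,A \right)} = -2 + \sqrt{A^{2} + E^{2}}$ ($m{\left(E,A \right)} = -2 + \sqrt{E^{2} + A^{2}} = -2 + \sqrt{A^{2} + E^{2}}$)
$q{\left(X,j \right)} = \frac{-1 + X}{-4 + X}$
$0 q{\left(3,O \right)} + m{\left(-5,-5 \right)} = 0 \frac{-1 + 3}{-4 + 3} - \left(2 - \sqrt{\left(-5\right)^{2} + \left(-5\right)^{2}}\right) = 0 \frac{1}{-1} \cdot 2 - \left(2 - \sqrt{25 + 25}\right) = 0 \left(\left(-1\right) 2\right) - \left(2 - \sqrt{50}\right) = 0 \left(-2\right) - \left(2 - 5 \sqrt{2}\right) = 0 - \left(2 - 5 \sqrt{2}\right) = -2 + 5 \sqrt{2}$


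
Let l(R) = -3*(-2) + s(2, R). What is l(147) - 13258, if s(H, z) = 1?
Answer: -13251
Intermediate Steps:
l(R) = 7 (l(R) = -3*(-2) + 1 = 6 + 1 = 7)
l(147) - 13258 = 7 - 13258 = -13251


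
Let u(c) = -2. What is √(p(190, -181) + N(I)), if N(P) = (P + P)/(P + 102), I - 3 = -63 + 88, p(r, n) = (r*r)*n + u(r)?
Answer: I*√27606579130/65 ≈ 2556.2*I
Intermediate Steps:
p(r, n) = -2 + n*r² (p(r, n) = (r*r)*n - 2 = r²*n - 2 = n*r² - 2 = -2 + n*r²)
I = 28 (I = 3 + (-63 + 88) = 3 + 25 = 28)
N(P) = 2*P/(102 + P) (N(P) = (2*P)/(102 + P) = 2*P/(102 + P))
√(p(190, -181) + N(I)) = √((-2 - 181*190²) + 2*28/(102 + 28)) = √((-2 - 181*36100) + 2*28/130) = √((-2 - 6534100) + 2*28*(1/130)) = √(-6534102 + 28/65) = √(-424716602/65) = I*√27606579130/65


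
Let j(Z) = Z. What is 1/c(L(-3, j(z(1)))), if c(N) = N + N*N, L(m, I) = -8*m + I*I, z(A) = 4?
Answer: 1/1640 ≈ 0.00060976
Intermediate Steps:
L(m, I) = I² - 8*m (L(m, I) = -8*m + I² = I² - 8*m)
c(N) = N + N²
1/c(L(-3, j(z(1)))) = 1/((4² - 8*(-3))*(1 + (4² - 8*(-3)))) = 1/((16 + 24)*(1 + (16 + 24))) = 1/(40*(1 + 40)) = 1/(40*41) = 1/1640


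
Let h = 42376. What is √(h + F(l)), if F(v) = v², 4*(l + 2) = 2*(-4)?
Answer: 2*√10598 ≈ 205.89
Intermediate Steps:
l = -4 (l = -2 + (2*(-4))/4 = -2 + (¼)*(-8) = -2 - 2 = -4)
√(h + F(l)) = √(42376 + (-4)²) = √(42376 + 16) = √42392 = 2*√10598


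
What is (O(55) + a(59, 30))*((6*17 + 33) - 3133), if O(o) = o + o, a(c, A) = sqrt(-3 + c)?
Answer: -329780 - 5996*sqrt(14) ≈ -3.5222e+5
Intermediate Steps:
O(o) = 2*o
(O(55) + a(59, 30))*((6*17 + 33) - 3133) = (2*55 + sqrt(-3 + 59))*((6*17 + 33) - 3133) = (110 + sqrt(56))*((102 + 33) - 3133) = (110 + 2*sqrt(14))*(135 - 3133) = (110 + 2*sqrt(14))*(-2998) = -329780 - 5996*sqrt(14)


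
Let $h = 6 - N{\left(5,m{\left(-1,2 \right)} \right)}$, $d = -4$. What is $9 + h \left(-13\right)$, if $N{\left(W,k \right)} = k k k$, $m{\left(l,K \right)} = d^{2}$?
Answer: $53179$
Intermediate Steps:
$m{\left(l,K \right)} = 16$ ($m{\left(l,K \right)} = \left(-4\right)^{2} = 16$)
$N{\left(W,k \right)} = k^{3}$ ($N{\left(W,k \right)} = k^{2} k = k^{3}$)
$h = -4090$ ($h = 6 - 16^{3} = 6 - 4096 = -4090$)
$9 + h \left(-13\right) = 9 - -53170 = 9 + 53170 = 53179$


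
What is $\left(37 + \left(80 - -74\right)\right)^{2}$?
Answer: $36481$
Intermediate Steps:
$\left(37 + \left(80 - -74\right)\right)^{2} = \left(37 + \left(80 + 74\right)\right)^{2} = \left(37 + 154\right)^{2} = 191^{2} = 36481$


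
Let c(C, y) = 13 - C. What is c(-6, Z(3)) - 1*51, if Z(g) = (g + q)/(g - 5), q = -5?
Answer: -32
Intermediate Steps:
Z(g) = 1 (Z(g) = (g - 5)/(g - 5) = (-5 + g)/(-5 + g) = 1)
c(-6, Z(3)) - 1*51 = (13 - 1*(-6)) - 1*51 = (13 + 6) - 51 = 19 - 51 = -32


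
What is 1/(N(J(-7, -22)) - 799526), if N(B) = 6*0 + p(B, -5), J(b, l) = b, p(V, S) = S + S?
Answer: -1/799536 ≈ -1.2507e-6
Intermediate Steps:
p(V, S) = 2*S
N(B) = -10 (N(B) = 6*0 + 2*(-5) = 0 - 10 = -10)
1/(N(J(-7, -22)) - 799526) = 1/(-10 - 799526) = 1/(-799536) = -1/799536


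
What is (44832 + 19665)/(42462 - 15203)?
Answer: 64497/27259 ≈ 2.3661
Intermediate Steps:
(44832 + 19665)/(42462 - 15203) = 64497/27259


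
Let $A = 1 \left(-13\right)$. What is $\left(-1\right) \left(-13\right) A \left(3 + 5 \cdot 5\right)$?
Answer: $-4732$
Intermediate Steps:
$A = -13$
$\left(-1\right) \left(-13\right) A \left(3 + 5 \cdot 5\right) = \left(-1\right) \left(-13\right) \left(-13\right) \left(3 + 5 \cdot 5\right) = 13 \left(-13\right) \left(3 + 25\right) = \left(-169\right) 28 = -4732$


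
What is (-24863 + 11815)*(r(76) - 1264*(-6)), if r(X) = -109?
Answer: -97533800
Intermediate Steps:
(-24863 + 11815)*(r(76) - 1264*(-6)) = (-24863 + 11815)*(-109 - 1264*(-6)) = -13048*(-109 + 7584) = -13048*7475 = -97533800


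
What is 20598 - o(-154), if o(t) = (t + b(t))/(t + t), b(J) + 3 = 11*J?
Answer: 6342333/308 ≈ 20592.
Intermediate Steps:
b(J) = -3 + 11*J
o(t) = (-3 + 12*t)/(2*t) (o(t) = (t + (-3 + 11*t))/(t + t) = (-3 + 12*t)/((2*t)) = (-3 + 12*t)*(1/(2*t)) = (-3 + 12*t)/(2*t))
20598 - o(-154) = 20598 - (6 - 3/2/(-154)) = 20598 - (6 - 3/2*(-1/154)) = 20598 - (6 + 3/308) = 20598 - 1*1851/308 = 20598 - 1851/308 = 6342333/308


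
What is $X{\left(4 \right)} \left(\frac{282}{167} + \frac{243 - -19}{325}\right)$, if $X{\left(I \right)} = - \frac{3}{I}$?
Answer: $- \frac{101553}{54275} \approx -1.8711$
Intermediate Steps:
$X{\left(4 \right)} \left(\frac{282}{167} + \frac{243 - -19}{325}\right) = - \frac{3}{4} \left(\frac{282}{167} + \frac{243 - -19}{325}\right) = \left(-3\right) \frac{1}{4} \left(282 \cdot \frac{1}{167} + \left(243 + 19\right) \frac{1}{325}\right) = - \frac{3 \left(\frac{282}{167} + 262 \cdot \frac{1}{325}\right)}{4} = - \frac{3 \left(\frac{282}{167} + \frac{262}{325}\right)}{4} = \left(- \frac{3}{4}\right) \frac{135404}{54275} = - \frac{101553}{54275}$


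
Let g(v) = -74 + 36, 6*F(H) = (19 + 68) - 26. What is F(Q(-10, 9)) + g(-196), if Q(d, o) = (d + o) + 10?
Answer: -167/6 ≈ -27.833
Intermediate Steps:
Q(d, o) = 10 + d + o
F(H) = 61/6 (F(H) = ((19 + 68) - 26)/6 = (87 - 26)/6 = (1/6)*61 = 61/6)
g(v) = -38
F(Q(-10, 9)) + g(-196) = 61/6 - 38 = -167/6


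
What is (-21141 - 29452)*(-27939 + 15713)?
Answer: 618550018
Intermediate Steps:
(-21141 - 29452)*(-27939 + 15713) = -50593*(-12226) = 618550018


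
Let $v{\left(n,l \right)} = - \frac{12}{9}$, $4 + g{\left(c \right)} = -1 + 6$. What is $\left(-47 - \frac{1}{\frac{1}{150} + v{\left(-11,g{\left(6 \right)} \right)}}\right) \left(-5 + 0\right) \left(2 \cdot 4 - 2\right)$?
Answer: $\frac{276090}{199} \approx 1387.4$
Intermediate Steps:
$g{\left(c \right)} = 1$ ($g{\left(c \right)} = -4 + \left(-1 + 6\right) = -4 + 5 = 1$)
$v{\left(n,l \right)} = - \frac{4}{3}$ ($v{\left(n,l \right)} = \left(-12\right) \frac{1}{9} = - \frac{4}{3}$)
$\left(-47 - \frac{1}{\frac{1}{150} + v{\left(-11,g{\left(6 \right)} \right)}}\right) \left(-5 + 0\right) \left(2 \cdot 4 - 2\right) = \left(-47 - \frac{1}{\frac{1}{150} - \frac{4}{3}}\right) \left(-5 + 0\right) \left(2 \cdot 4 - 2\right) = \left(-47 - \frac{1}{\frac{1}{150} - \frac{4}{3}}\right) \left(- 5 \left(8 - 2\right)\right) = \left(-47 - \frac{1}{- \frac{199}{150}}\right) \left(\left(-5\right) 6\right) = \left(-47 - - \frac{150}{199}\right) \left(-30\right) = \left(-47 + \frac{150}{199}\right) \left(-30\right) = \left(- \frac{9203}{199}\right) \left(-30\right) = \frac{276090}{199}$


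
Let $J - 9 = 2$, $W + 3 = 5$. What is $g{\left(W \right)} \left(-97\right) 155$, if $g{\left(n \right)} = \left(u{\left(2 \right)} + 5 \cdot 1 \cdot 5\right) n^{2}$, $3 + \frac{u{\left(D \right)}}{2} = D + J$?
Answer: $-2706300$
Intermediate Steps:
$W = 2$ ($W = -3 + 5 = 2$)
$J = 11$ ($J = 9 + 2 = 11$)
$u{\left(D \right)} = 16 + 2 D$ ($u{\left(D \right)} = -6 + 2 \left(D + 11\right) = -6 + 2 \left(11 + D\right) = -6 + \left(22 + 2 D\right) = 16 + 2 D$)
$g{\left(n \right)} = 45 n^{2}$ ($g{\left(n \right)} = \left(\left(16 + 2 \cdot 2\right) + 5 \cdot 1 \cdot 5\right) n^{2} = \left(\left(16 + 4\right) + 5 \cdot 5\right) n^{2} = \left(20 + 25\right) n^{2} = 45 n^{2}$)
$g{\left(W \right)} \left(-97\right) 155 = 45 \cdot 2^{2} \left(-97\right) 155 = 45 \cdot 4 \left(-97\right) 155 = 180 \left(-97\right) 155 = \left(-17460\right) 155 = -2706300$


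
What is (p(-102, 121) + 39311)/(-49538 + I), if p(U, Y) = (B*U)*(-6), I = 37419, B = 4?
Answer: -41759/12119 ≈ -3.4457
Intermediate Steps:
p(U, Y) = -24*U (p(U, Y) = (4*U)*(-6) = -24*U)
(p(-102, 121) + 39311)/(-49538 + I) = (-24*(-102) + 39311)/(-49538 + 37419) = (2448 + 39311)/(-12119) = 41759*(-1/12119) = -41759/12119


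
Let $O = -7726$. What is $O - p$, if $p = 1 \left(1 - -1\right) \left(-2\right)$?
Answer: $-7722$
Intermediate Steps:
$p = -4$ ($p = 1 \left(1 + 1\right) \left(-2\right) = 1 \cdot 2 \left(-2\right) = 2 \left(-2\right) = -4$)
$O - p = -7726 - -4 = -7726 + 4 = -7722$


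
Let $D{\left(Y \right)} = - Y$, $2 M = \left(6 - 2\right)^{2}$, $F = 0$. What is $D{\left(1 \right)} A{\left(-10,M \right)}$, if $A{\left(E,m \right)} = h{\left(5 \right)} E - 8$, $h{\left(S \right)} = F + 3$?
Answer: $38$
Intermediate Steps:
$M = 8$ ($M = \frac{\left(6 - 2\right)^{2}}{2} = \frac{4^{2}}{2} = \frac{1}{2} \cdot 16 = 8$)
$h{\left(S \right)} = 3$ ($h{\left(S \right)} = 0 + 3 = 3$)
$A{\left(E,m \right)} = -8 + 3 E$ ($A{\left(E,m \right)} = 3 E - 8 = -8 + 3 E$)
$D{\left(1 \right)} A{\left(-10,M \right)} = \left(-1\right) 1 \left(-8 + 3 \left(-10\right)\right) = - (-8 - 30) = \left(-1\right) \left(-38\right) = 38$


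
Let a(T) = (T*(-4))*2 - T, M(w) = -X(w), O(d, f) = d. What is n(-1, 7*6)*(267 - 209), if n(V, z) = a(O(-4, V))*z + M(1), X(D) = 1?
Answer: 87638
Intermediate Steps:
M(w) = -1 (M(w) = -1*1 = -1)
a(T) = -9*T (a(T) = -4*T*2 - T = -8*T - T = -9*T)
n(V, z) = -1 + 36*z (n(V, z) = (-9*(-4))*z - 1 = 36*z - 1 = -1 + 36*z)
n(-1, 7*6)*(267 - 209) = (-1 + 36*(7*6))*(267 - 209) = (-1 + 36*42)*58 = (-1 + 1512)*58 = 1511*58 = 87638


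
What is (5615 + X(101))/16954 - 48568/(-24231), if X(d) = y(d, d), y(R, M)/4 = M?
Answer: 969268261/410812374 ≈ 2.3594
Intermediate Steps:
y(R, M) = 4*M
X(d) = 4*d
(5615 + X(101))/16954 - 48568/(-24231) = (5615 + 4*101)/16954 - 48568/(-24231) = (5615 + 404)*(1/16954) - 48568*(-1/24231) = 6019*(1/16954) + 48568/24231 = 6019/16954 + 48568/24231 = 969268261/410812374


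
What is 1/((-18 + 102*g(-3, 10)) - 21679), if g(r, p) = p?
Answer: -1/20677 ≈ -4.8363e-5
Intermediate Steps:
1/((-18 + 102*g(-3, 10)) - 21679) = 1/((-18 + 102*10) - 21679) = 1/((-18 + 1020) - 21679) = 1/(1002 - 21679) = 1/(-20677) = -1/20677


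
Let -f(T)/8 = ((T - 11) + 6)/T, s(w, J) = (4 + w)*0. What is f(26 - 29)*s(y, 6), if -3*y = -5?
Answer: 0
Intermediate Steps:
y = 5/3 (y = -1/3*(-5) = 5/3 ≈ 1.6667)
s(w, J) = 0
f(T) = -8*(-5 + T)/T (f(T) = -8*((T - 11) + 6)/T = -8*((-11 + T) + 6)/T = -8*(-5 + T)/T)
f(26 - 29)*s(y, 6) = (-8 + 40/(26 - 29))*0 = (-8 + 40/(-3))*0 = (-8 + 40*(-1/3))*0 = (-8 - 40/3)*0 = -64/3*0 = 0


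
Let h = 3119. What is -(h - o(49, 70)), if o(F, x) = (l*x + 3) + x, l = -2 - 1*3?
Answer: -3396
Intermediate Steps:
l = -5 (l = -2 - 3 = -5)
o(F, x) = 3 - 4*x (o(F, x) = (-5*x + 3) + x = (3 - 5*x) + x = 3 - 4*x)
-(h - o(49, 70)) = -(3119 - (3 - 4*70)) = -(3119 - (3 - 280)) = -(3119 - 1*(-277)) = -(3119 + 277) = -1*3396 = -3396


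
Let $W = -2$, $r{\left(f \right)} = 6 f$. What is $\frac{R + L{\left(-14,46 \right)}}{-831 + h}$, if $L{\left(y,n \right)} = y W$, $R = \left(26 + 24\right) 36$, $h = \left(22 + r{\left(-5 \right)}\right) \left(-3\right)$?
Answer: $- \frac{1828}{807} \approx -2.2652$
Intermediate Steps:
$h = 24$ ($h = \left(22 + 6 \left(-5\right)\right) \left(-3\right) = \left(22 - 30\right) \left(-3\right) = \left(-8\right) \left(-3\right) = 24$)
$R = 1800$ ($R = 50 \cdot 36 = 1800$)
$L{\left(y,n \right)} = - 2 y$ ($L{\left(y,n \right)} = y \left(-2\right) = - 2 y$)
$\frac{R + L{\left(-14,46 \right)}}{-831 + h} = \frac{1800 - -28}{-831 + 24} = \frac{1800 + 28}{-807} = 1828 \left(- \frac{1}{807}\right) = - \frac{1828}{807}$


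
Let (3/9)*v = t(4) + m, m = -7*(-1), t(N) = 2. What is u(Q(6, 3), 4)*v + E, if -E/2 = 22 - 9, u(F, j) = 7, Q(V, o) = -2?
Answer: 163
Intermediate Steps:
m = 7
v = 27 (v = 3*(2 + 7) = 3*9 = 27)
E = -26 (E = -2*(22 - 9) = -2*13 = -26)
u(Q(6, 3), 4)*v + E = 7*27 - 26 = 189 - 26 = 163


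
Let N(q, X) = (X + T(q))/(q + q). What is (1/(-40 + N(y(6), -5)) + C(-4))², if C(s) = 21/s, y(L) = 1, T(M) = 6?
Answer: 2778889/99856 ≈ 27.829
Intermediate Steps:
N(q, X) = (6 + X)/(2*q) (N(q, X) = (X + 6)/(q + q) = (6 + X)/((2*q)) = (6 + X)*(1/(2*q)) = (6 + X)/(2*q))
(1/(-40 + N(y(6), -5)) + C(-4))² = (1/(-40 + (½)*(6 - 5)/1) + 21/(-4))² = (1/(-40 + (½)*1*1) + 21*(-¼))² = (1/(-40 + ½) - 21/4)² = (1/(-79/2) - 21/4)² = (-2/79 - 21/4)² = (-1667/316)² = 2778889/99856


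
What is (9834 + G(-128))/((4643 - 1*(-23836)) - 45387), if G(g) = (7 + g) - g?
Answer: -9841/16908 ≈ -0.58203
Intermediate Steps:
G(g) = 7
(9834 + G(-128))/((4643 - 1*(-23836)) - 45387) = (9834 + 7)/((4643 - 1*(-23836)) - 45387) = 9841/((4643 + 23836) - 45387) = 9841/(28479 - 45387) = 9841/(-16908) = 9841*(-1/16908) = -9841/16908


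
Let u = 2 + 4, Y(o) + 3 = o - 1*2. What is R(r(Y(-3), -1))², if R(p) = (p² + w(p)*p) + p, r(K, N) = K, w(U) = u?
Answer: 64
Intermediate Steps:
Y(o) = -5 + o (Y(o) = -3 + (o - 1*2) = -3 + (o - 2) = -3 + (-2 + o) = -5 + o)
u = 6
w(U) = 6
R(p) = p² + 7*p (R(p) = (p² + 6*p) + p = p² + 7*p)
R(r(Y(-3), -1))² = ((-5 - 3)*(7 + (-5 - 3)))² = (-8*(7 - 8))² = (-8*(-1))² = 8² = 64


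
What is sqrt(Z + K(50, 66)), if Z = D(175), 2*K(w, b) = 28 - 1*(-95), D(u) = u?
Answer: sqrt(946)/2 ≈ 15.379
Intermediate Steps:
K(w, b) = 123/2 (K(w, b) = (28 - 1*(-95))/2 = (28 + 95)/2 = (1/2)*123 = 123/2)
Z = 175
sqrt(Z + K(50, 66)) = sqrt(175 + 123/2) = sqrt(473/2) = sqrt(946)/2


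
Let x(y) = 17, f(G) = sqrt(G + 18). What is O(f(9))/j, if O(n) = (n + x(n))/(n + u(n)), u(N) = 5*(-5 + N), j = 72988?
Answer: 587/25326836 + 381*sqrt(3)/25326836 ≈ 4.9233e-5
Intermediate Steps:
f(G) = sqrt(18 + G)
u(N) = -25 + 5*N
O(n) = (17 + n)/(-25 + 6*n) (O(n) = (n + 17)/(n + (-25 + 5*n)) = (17 + n)/(-25 + 6*n))
O(f(9))/j = ((17 + sqrt(18 + 9))/(-25 + 6*sqrt(18 + 9)))/72988 = ((17 + sqrt(27))/(-25 + 6*sqrt(27)))*(1/72988) = ((17 + 3*sqrt(3))/(-25 + 6*(3*sqrt(3))))*(1/72988) = ((17 + 3*sqrt(3))/(-25 + 18*sqrt(3)))*(1/72988) = (17 + 3*sqrt(3))/(72988*(-25 + 18*sqrt(3)))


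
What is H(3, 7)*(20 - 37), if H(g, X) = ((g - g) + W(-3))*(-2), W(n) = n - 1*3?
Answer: -204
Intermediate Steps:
W(n) = -3 + n (W(n) = n - 3 = -3 + n)
H(g, X) = 12 (H(g, X) = ((g - g) + (-3 - 3))*(-2) = (0 - 6)*(-2) = -6*(-2) = 12)
H(3, 7)*(20 - 37) = 12*(20 - 37) = 12*(-17) = -204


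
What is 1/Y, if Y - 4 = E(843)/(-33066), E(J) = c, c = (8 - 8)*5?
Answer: ¼ ≈ 0.25000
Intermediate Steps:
c = 0 (c = 0*5 = 0)
E(J) = 0
Y = 4 (Y = 4 + 0/(-33066) = 4 + 0*(-1/33066) = 4 + 0 = 4)
1/Y = 1/4 = ¼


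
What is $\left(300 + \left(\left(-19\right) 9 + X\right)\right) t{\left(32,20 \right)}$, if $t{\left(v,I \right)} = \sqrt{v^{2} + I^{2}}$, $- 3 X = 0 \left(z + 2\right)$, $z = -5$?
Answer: $516 \sqrt{89} \approx 4867.9$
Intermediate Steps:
$X = 0$ ($X = - \frac{0 \left(-5 + 2\right)}{3} = - \frac{0 \left(-3\right)}{3} = \left(- \frac{1}{3}\right) 0 = 0$)
$t{\left(v,I \right)} = \sqrt{I^{2} + v^{2}}$
$\left(300 + \left(\left(-19\right) 9 + X\right)\right) t{\left(32,20 \right)} = \left(300 + \left(\left(-19\right) 9 + 0\right)\right) \sqrt{20^{2} + 32^{2}} = \left(300 + \left(-171 + 0\right)\right) \sqrt{400 + 1024} = \left(300 - 171\right) \sqrt{1424} = 129 \cdot 4 \sqrt{89} = 516 \sqrt{89}$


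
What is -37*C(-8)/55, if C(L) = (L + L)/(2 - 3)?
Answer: -592/55 ≈ -10.764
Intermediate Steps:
C(L) = -2*L (C(L) = (2*L)/(-1) = (2*L)*(-1) = -2*L)
-37*C(-8)/55 = -(-74)*(-8)/55 = -37*16*(1/55) = -592*1/55 = -592/55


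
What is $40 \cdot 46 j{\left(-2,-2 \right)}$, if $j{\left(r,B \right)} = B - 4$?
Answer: $-11040$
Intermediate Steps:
$j{\left(r,B \right)} = -4 + B$
$40 \cdot 46 j{\left(-2,-2 \right)} = 40 \cdot 46 \left(-4 - 2\right) = 1840 \left(-6\right) = -11040$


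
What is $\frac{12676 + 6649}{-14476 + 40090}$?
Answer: $\frac{19325}{25614} \approx 0.75447$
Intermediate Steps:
$\frac{12676 + 6649}{-14476 + 40090} = \frac{19325}{25614}$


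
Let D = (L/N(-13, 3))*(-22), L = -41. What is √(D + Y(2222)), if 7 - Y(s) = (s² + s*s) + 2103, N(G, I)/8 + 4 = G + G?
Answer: I*√35556003930/60 ≈ 3142.7*I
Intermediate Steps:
N(G, I) = -32 + 16*G (N(G, I) = -32 + 8*(G + G) = -32 + 8*(2*G) = -32 + 16*G)
Y(s) = -2096 - 2*s² (Y(s) = 7 - ((s² + s*s) + 2103) = 7 - ((s² + s²) + 2103) = 7 - (2*s² + 2103) = 7 - (2103 + 2*s²) = 7 + (-2103 - 2*s²) = -2096 - 2*s²)
D = -451/120 (D = (-41/(-32 + 16*(-13)))*(-22) = (-41/(-32 - 208))*(-22) = (-41/(-240))*(-22) = -1/240*(-41)*(-22) = (41/240)*(-22) = -451/120 ≈ -3.7583)
√(D + Y(2222)) = √(-451/120 + (-2096 - 2*2222²)) = √(-451/120 + (-2096 - 2*4937284)) = √(-451/120 + (-2096 - 9874568)) = √(-451/120 - 9876664) = √(-1185200131/120) = I*√35556003930/60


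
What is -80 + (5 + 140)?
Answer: 65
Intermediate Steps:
-80 + (5 + 140) = -80 + 145 = 65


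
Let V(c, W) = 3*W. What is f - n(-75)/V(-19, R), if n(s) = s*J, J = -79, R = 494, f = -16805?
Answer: -8303645/494 ≈ -16809.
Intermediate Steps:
n(s) = -79*s (n(s) = s*(-79) = -79*s)
f - n(-75)/V(-19, R) = -16805 - (-79*(-75))/(3*494) = -16805 - 5925/1482 = -16805 - 1*1975/494 = -16805 - 1975/494 = -8303645/494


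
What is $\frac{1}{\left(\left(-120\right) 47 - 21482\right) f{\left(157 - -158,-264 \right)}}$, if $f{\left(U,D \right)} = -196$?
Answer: $\frac{1}{5315912} \approx 1.8811 \cdot 10^{-7}$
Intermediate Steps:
$\frac{1}{\left(\left(-120\right) 47 - 21482\right) f{\left(157 - -158,-264 \right)}} = \frac{1}{\left(\left(-120\right) 47 - 21482\right) \left(-196\right)} = \frac{1}{-5640 - 21482} \left(- \frac{1}{196}\right) = \frac{1}{-27122} \left(- \frac{1}{196}\right) = \left(- \frac{1}{27122}\right) \left(- \frac{1}{196}\right) = \frac{1}{5315912}$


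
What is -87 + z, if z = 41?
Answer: -46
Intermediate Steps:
-87 + z = -87 + 41 = -46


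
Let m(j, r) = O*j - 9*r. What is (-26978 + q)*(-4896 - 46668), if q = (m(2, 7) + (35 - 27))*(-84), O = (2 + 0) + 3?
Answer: 1196181672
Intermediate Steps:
O = 5 (O = 2 + 3 = 5)
m(j, r) = -9*r + 5*j (m(j, r) = 5*j - 9*r = -9*r + 5*j)
q = 3780 (q = ((-9*7 + 5*2) + (35 - 27))*(-84) = ((-63 + 10) + 8)*(-84) = (-53 + 8)*(-84) = -45*(-84) = 3780)
(-26978 + q)*(-4896 - 46668) = (-26978 + 3780)*(-4896 - 46668) = -23198*(-51564) = 1196181672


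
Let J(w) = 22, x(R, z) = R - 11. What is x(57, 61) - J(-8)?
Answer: 24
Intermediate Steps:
x(R, z) = -11 + R
x(57, 61) - J(-8) = (-11 + 57) - 1*22 = 46 - 22 = 24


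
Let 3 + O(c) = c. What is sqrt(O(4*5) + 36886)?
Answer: sqrt(36903) ≈ 192.10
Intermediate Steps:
O(c) = -3 + c
sqrt(O(4*5) + 36886) = sqrt((-3 + 4*5) + 36886) = sqrt((-3 + 20) + 36886) = sqrt(17 + 36886) = sqrt(36903)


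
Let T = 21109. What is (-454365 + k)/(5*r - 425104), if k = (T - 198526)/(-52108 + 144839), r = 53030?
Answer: 7022316372/2472115729 ≈ 2.8406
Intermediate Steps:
k = -177417/92731 (k = (21109 - 198526)/(-52108 + 144839) = -177417/92731 ≈ -1.9132)
(-454365 + k)/(5*r - 425104) = (-454365 - 177417/92731)/(5*53030 - 425104) = -42133898232/(92731*(265150 - 425104)) = -42133898232/92731/(-159954) = -42133898232/92731*(-1/159954) = 7022316372/2472115729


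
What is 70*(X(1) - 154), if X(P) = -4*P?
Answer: -11060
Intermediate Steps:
70*(X(1) - 154) = 70*(-4*1 - 154) = 70*(-4 - 154) = 70*(-158) = -11060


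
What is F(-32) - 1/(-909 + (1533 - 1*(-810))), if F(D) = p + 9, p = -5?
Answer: 5735/1434 ≈ 3.9993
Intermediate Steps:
F(D) = 4 (F(D) = -5 + 9 = 4)
F(-32) - 1/(-909 + (1533 - 1*(-810))) = 4 - 1/(-909 + (1533 - 1*(-810))) = 4 - 1/(-909 + (1533 + 810)) = 4 - 1/(-909 + 2343) = 4 - 1/1434 = 5735/1434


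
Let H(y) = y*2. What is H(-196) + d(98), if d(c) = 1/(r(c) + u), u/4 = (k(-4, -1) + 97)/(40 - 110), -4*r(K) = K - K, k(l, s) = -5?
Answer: -72163/184 ≈ -392.19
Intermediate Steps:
r(K) = 0 (r(K) = -(K - K)/4 = -¼*0 = 0)
u = -184/35 (u = 4*((-5 + 97)/(40 - 110)) = 4*(92/(-70)) = 4*(92*(-1/70)) = 4*(-46/35) = -184/35 ≈ -5.2571)
d(c) = -35/184 (d(c) = 1/(0 - 184/35) = 1/(-184/35) = -35/184)
H(y) = 2*y
H(-196) + d(98) = 2*(-196) - 35/184 = -392 - 35/184 = -72163/184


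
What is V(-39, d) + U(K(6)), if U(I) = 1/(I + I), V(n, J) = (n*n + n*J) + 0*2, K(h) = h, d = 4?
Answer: 16381/12 ≈ 1365.1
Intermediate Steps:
V(n, J) = n**2 + J*n (V(n, J) = (n**2 + J*n) + 0 = n**2 + J*n)
U(I) = 1/(2*I)
V(-39, d) + U(K(6)) = -39*(4 - 39) + (1/2)/6 = -39*(-35) + (1/2)*(1/6) = 1365 + 1/12 = 16381/12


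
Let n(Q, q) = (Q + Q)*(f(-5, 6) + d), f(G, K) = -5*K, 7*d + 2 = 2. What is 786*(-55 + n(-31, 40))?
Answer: 1418730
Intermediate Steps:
d = 0 (d = -2/7 + (⅐)*2 = -2/7 + 2/7 = 0)
n(Q, q) = -60*Q (n(Q, q) = (Q + Q)*(-5*6 + 0) = (2*Q)*(-30 + 0) = (2*Q)*(-30) = -60*Q)
786*(-55 + n(-31, 40)) = 786*(-55 - 60*(-31)) = 786*(-55 + 1860) = 786*1805 = 1418730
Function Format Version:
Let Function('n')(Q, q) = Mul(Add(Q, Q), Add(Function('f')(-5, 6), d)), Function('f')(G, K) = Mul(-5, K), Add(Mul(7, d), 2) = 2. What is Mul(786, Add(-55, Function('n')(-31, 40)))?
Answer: 1418730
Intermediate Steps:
d = 0 (d = Add(Rational(-2, 7), Mul(Rational(1, 7), 2)) = Add(Rational(-2, 7), Rational(2, 7)) = 0)
Function('n')(Q, q) = Mul(-60, Q) (Function('n')(Q, q) = Mul(Add(Q, Q), Add(Mul(-5, 6), 0)) = Mul(Mul(2, Q), Add(-30, 0)) = Mul(Mul(2, Q), -30) = Mul(-60, Q))
Mul(786, Add(-55, Function('n')(-31, 40))) = Mul(786, Add(-55, Mul(-60, -31))) = Mul(786, Add(-55, 1860)) = Mul(786, 1805) = 1418730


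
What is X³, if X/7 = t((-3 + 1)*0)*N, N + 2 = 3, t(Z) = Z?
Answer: 0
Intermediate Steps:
N = 1 (N = -2 + 3 = 1)
X = 0 (X = 7*(((-3 + 1)*0)*1) = 7*(-2*0*1) = 7*(0*1) = 7*0 = 0)
X³ = 0³ = 0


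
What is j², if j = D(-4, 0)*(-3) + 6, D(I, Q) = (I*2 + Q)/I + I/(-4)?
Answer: 9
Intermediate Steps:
D(I, Q) = -I/4 + (Q + 2*I)/I (D(I, Q) = (2*I + Q)/I + I*(-¼) = (Q + 2*I)/I - I/4 = -I/4 + (Q + 2*I)/I)
j = -3 (j = (2 - ¼*(-4) + 0/(-4))*(-3) + 6 = (2 + 1 + 0*(-¼))*(-3) + 6 = (2 + 1 + 0)*(-3) + 6 = 3*(-3) + 6 = -9 + 6 = -3)
j² = (-3)² = 9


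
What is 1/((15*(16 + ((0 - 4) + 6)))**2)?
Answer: 1/72900 ≈ 1.3717e-5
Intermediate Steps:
1/((15*(16 + ((0 - 4) + 6)))**2) = 1/((15*(16 + (-4 + 6)))**2) = 1/((15*(16 + 2))**2) = 1/((15*18)**2) = 1/(270**2) = 1/72900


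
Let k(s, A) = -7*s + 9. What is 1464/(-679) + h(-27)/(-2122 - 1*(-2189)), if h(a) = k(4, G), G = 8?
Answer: -110989/45493 ≈ -2.4397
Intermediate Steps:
k(s, A) = 9 - 7*s
h(a) = -19 (h(a) = 9 - 7*4 = 9 - 28 = -19)
1464/(-679) + h(-27)/(-2122 - 1*(-2189)) = 1464/(-679) - 19/(-2122 - 1*(-2189)) = 1464*(-1/679) - 19/(-2122 + 2189) = -1464/679 - 19/67 = -110989/45493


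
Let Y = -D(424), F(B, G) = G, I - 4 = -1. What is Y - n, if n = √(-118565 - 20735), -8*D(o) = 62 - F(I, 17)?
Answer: 45/8 - 10*I*√1393 ≈ 5.625 - 373.23*I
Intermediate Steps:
I = 3 (I = 4 - 1 = 3)
D(o) = -45/8 (D(o) = -(62 - 1*17)/8 = -(62 - 17)/8 = -⅛*45 = -45/8)
Y = 45/8 (Y = -1*(-45/8) = 45/8 ≈ 5.6250)
n = 10*I*√1393 (n = √(-139300) = 10*I*√1393 ≈ 373.23*I)
Y - n = 45/8 - 10*I*√1393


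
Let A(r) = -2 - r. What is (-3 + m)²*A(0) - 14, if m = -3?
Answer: -86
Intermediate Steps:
(-3 + m)²*A(0) - 14 = (-3 - 3)²*(-2 - 1*0) - 14 = (-6)²*(-2 + 0) - 14 = 36*(-2) - 14 = -72 - 14 = -86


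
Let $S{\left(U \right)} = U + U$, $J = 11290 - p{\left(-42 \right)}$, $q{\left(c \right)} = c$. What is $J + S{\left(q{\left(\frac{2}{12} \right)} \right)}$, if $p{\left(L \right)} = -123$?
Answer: $\frac{34240}{3} \approx 11413.0$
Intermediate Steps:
$J = 11413$ ($J = 11290 - -123 = 11290 + 123 = 11413$)
$S{\left(U \right)} = 2 U$
$J + S{\left(q{\left(\frac{2}{12} \right)} \right)} = 11413 + 2 \cdot \frac{2}{12} = 11413 + 2 \cdot 2 \cdot \frac{1}{12} = 11413 + 2 \cdot \frac{1}{6} = 11413 + \frac{1}{3} = \frac{34240}{3}$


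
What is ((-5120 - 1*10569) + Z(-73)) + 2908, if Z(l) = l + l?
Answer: -12927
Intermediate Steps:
Z(l) = 2*l
((-5120 - 1*10569) + Z(-73)) + 2908 = ((-5120 - 1*10569) + 2*(-73)) + 2908 = ((-5120 - 10569) - 146) + 2908 = (-15689 - 146) + 2908 = -15835 + 2908 = -12927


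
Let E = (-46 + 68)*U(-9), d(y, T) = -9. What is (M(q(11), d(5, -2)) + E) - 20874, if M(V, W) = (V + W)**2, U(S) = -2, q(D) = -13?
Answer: -20434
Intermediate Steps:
E = -44 (E = (-46 + 68)*(-2) = 22*(-2) = -44)
(M(q(11), d(5, -2)) + E) - 20874 = ((-13 - 9)**2 - 44) - 20874 = ((-22)**2 - 44) - 20874 = (484 - 44) - 20874 = 440 - 20874 = -20434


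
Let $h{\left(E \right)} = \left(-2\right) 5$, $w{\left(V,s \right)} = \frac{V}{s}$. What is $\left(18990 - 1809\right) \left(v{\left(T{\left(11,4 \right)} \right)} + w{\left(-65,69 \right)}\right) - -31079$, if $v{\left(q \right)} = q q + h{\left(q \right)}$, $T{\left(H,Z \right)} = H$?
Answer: $1921985$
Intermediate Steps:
$h{\left(E \right)} = -10$
$v{\left(q \right)} = -10 + q^{2}$ ($v{\left(q \right)} = q q - 10 = q^{2} - 10 = -10 + q^{2}$)
$\left(18990 - 1809\right) \left(v{\left(T{\left(11,4 \right)} \right)} + w{\left(-65,69 \right)}\right) - -31079 = \left(18990 - 1809\right) \left(\left(-10 + 11^{2}\right) - \frac{65}{69}\right) - -31079 = 17181 \left(\left(-10 + 121\right) - \frac{65}{69}\right) + 31079 = 17181 \left(111 - \frac{65}{69}\right) + 31079 = 17181 \cdot \frac{7594}{69} + 31079 = 1890906 + 31079 = 1921985$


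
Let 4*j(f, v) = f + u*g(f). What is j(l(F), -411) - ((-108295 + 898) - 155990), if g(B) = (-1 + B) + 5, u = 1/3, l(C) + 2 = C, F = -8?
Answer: 263384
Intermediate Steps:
l(C) = -2 + C
u = 1/3 ≈ 0.33333
g(B) = 4 + B
j(f, v) = 1/3 + f/3 (j(f, v) = (f + (4 + f)/3)/4 = (f + (4/3 + f/3))/4 = (4/3 + 4*f/3)/4 = 1/3 + f/3)
j(l(F), -411) - ((-108295 + 898) - 155990) = (1/3 + (-2 - 8)/3) - ((-108295 + 898) - 155990) = (1/3 + (1/3)*(-10)) - (-107397 - 155990) = (1/3 - 10/3) - 1*(-263387) = -3 + 263387 = 263384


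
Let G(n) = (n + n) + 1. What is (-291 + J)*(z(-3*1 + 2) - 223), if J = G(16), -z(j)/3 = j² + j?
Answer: 57534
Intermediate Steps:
z(j) = -3*j - 3*j² (z(j) = -3*(j² + j) = -3*(j + j²) = -3*j - 3*j²)
G(n) = 1 + 2*n (G(n) = 2*n + 1 = 1 + 2*n)
J = 33 (J = 1 + 2*16 = 1 + 32 = 33)
(-291 + J)*(z(-3*1 + 2) - 223) = (-291 + 33)*(-3*(-3*1 + 2)*(1 + (-3*1 + 2)) - 223) = -258*(-3*(-3 + 2)*(1 + (-3 + 2)) - 223) = -258*(-3*(-1)*(1 - 1) - 223) = -258*(-3*(-1)*0 - 223) = -258*(0 - 223) = -258*(-223) = 57534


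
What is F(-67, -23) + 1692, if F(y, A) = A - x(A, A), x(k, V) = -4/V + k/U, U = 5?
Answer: 192444/115 ≈ 1673.4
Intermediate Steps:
x(k, V) = -4/V + k/5
F(y, A) = 4/A + 4*A/5 (F(y, A) = A - (-4/A + A/5) = A + (4/A - A/5) = 4/A + 4*A/5)
F(-67, -23) + 1692 = (4/(-23) + (⅘)*(-23)) + 1692 = (4*(-1/23) - 92/5) + 1692 = (-4/23 - 92/5) + 1692 = -2136/115 + 1692 = 192444/115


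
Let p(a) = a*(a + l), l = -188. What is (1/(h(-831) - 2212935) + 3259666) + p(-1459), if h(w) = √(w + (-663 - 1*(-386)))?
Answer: 27730403642373730852/4897081315333 - 2*I*√277/4897081315333 ≈ 5.6626e+6 - 6.7972e-12*I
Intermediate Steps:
p(a) = a*(-188 + a) (p(a) = a*(a - 188) = a*(-188 + a))
h(w) = √(-277 + w) (h(w) = √(w + (-663 + 386)) = √(w - 277) = √(-277 + w))
(1/(h(-831) - 2212935) + 3259666) + p(-1459) = (1/(√(-277 - 831) - 2212935) + 3259666) - 1459*(-188 - 1459) = (1/(√(-1108) - 2212935) + 3259666) - 1459*(-1647) = (1/(2*I*√277 - 2212935) + 3259666) + 2402973 = (1/(-2212935 + 2*I*√277) + 3259666) + 2402973 = (3259666 + 1/(-2212935 + 2*I*√277)) + 2402973 = 5662639 + 1/(-2212935 + 2*I*√277)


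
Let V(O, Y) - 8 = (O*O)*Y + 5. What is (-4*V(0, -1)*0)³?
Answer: 0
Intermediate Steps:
V(O, Y) = 13 + Y*O² (V(O, Y) = 8 + ((O*O)*Y + 5) = 8 + (O²*Y + 5) = 8 + (Y*O² + 5) = 8 + (5 + Y*O²) = 13 + Y*O²)
(-4*V(0, -1)*0)³ = (-4*(13 - 1*0²)*0)³ = (-4*(13 - 1*0)*0)³ = (-4*(13 + 0)*0)³ = (-4*13*0)³ = (-52*0)³ = (-1*0)³ = 0³ = 0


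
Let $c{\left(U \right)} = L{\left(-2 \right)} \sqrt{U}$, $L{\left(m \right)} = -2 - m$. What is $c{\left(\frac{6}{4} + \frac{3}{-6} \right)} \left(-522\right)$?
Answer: $0$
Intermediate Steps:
$c{\left(U \right)} = 0$ ($c{\left(U \right)} = \left(-2 - -2\right) \sqrt{U} = \left(-2 + 2\right) \sqrt{U} = 0 \sqrt{U} = 0$)
$c{\left(\frac{6}{4} + \frac{3}{-6} \right)} \left(-522\right) = 0 \left(-522\right) = 0$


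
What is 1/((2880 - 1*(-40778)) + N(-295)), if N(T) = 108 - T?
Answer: 1/44061 ≈ 2.2696e-5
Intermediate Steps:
1/((2880 - 1*(-40778)) + N(-295)) = 1/((2880 - 1*(-40778)) + (108 - 1*(-295))) = 1/((2880 + 40778) + (108 + 295)) = 1/(43658 + 403) = 1/44061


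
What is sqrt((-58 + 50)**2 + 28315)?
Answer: sqrt(28379) ≈ 168.46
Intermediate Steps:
sqrt((-58 + 50)**2 + 28315) = sqrt((-8)**2 + 28315) = sqrt(64 + 28315) = sqrt(28379)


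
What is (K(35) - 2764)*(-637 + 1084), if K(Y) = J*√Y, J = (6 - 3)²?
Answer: -1235508 + 4023*√35 ≈ -1.2117e+6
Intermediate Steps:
J = 9 (J = 3² = 9)
K(Y) = 9*√Y
(K(35) - 2764)*(-637 + 1084) = (9*√35 - 2764)*(-637 + 1084) = (-2764 + 9*√35)*447 = -1235508 + 4023*√35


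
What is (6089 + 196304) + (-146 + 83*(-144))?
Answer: 190295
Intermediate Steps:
(6089 + 196304) + (-146 + 83*(-144)) = 202393 + (-146 - 11952) = 202393 - 12098 = 190295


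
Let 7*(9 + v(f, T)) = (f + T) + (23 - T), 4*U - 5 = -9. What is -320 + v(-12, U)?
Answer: -2292/7 ≈ -327.43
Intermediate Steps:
U = -1 (U = 5/4 + (¼)*(-9) = 5/4 - 9/4 = -1)
v(f, T) = -40/7 + f/7 (v(f, T) = -9 + ((f + T) + (23 - T))/7 = -9 + ((T + f) + (23 - T))/7 = -9 + (23 + f)/7 = -9 + (23/7 + f/7) = -40/7 + f/7)
-320 + v(-12, U) = -320 + (-40/7 + (⅐)*(-12)) = -320 + (-40/7 - 12/7) = -320 - 52/7 = -2292/7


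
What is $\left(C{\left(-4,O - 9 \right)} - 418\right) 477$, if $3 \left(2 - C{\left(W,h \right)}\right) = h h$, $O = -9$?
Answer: $-249948$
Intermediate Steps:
$C{\left(W,h \right)} = 2 - \frac{h^{2}}{3}$ ($C{\left(W,h \right)} = 2 - \frac{h h}{3} = 2 - \frac{h^{2}}{3}$)
$\left(C{\left(-4,O - 9 \right)} - 418\right) 477 = \left(\left(2 - \frac{\left(-9 - 9\right)^{2}}{3}\right) - 418\right) 477 = \left(\left(2 - \frac{\left(-18\right)^{2}}{3}\right) - 418\right) 477 = \left(\left(2 - 108\right) - 418\right) 477 = \left(-106 - 418\right) 477 = \left(-524\right) 477 = -249948$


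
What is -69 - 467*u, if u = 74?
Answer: -34627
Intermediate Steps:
-69 - 467*u = -69 - 467*74 = -69 - 34558 = -34627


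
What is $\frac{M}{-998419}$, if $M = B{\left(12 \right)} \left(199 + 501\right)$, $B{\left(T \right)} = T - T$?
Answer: $0$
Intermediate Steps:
$B{\left(T \right)} = 0$
$M = 0$ ($M = 0 \left(199 + 501\right) = 0 \cdot 700 = 0$)
$\frac{M}{-998419} = \frac{0}{-998419} = 0 \left(- \frac{1}{998419}\right) = 0$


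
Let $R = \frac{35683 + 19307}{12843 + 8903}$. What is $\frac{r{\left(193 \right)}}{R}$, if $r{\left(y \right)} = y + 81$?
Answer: $\frac{2979202}{27495} \approx 108.35$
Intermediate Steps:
$r{\left(y \right)} = 81 + y$
$R = \frac{27495}{10873}$ ($R = \frac{54990}{21746} = 54990 \cdot \frac{1}{21746} = \frac{27495}{10873} \approx 2.5287$)
$\frac{r{\left(193 \right)}}{R} = \frac{81 + 193}{\frac{27495}{10873}} = 274 \cdot \frac{10873}{27495} = \frac{2979202}{27495}$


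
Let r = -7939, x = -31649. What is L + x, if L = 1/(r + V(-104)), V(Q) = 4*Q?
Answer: -264427396/8355 ≈ -31649.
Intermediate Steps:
L = -1/8355 (L = 1/(-7939 + 4*(-104)) = 1/(-7939 - 416) = 1/(-8355) = -1/8355 ≈ -0.00011969)
L + x = -1/8355 - 31649 = -264427396/8355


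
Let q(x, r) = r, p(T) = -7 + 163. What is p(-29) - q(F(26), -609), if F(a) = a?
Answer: 765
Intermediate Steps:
p(T) = 156
p(-29) - q(F(26), -609) = 156 - 1*(-609) = 156 + 609 = 765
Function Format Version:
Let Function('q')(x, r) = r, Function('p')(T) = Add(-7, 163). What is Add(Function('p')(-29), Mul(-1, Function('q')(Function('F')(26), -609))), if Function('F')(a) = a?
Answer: 765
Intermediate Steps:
Function('p')(T) = 156
Add(Function('p')(-29), Mul(-1, Function('q')(Function('F')(26), -609))) = Add(156, Mul(-1, -609)) = Add(156, 609) = 765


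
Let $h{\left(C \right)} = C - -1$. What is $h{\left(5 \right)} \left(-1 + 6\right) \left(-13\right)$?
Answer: $-390$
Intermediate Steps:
$h{\left(C \right)} = 1 + C$ ($h{\left(C \right)} = C + 1 = 1 + C$)
$h{\left(5 \right)} \left(-1 + 6\right) \left(-13\right) = \left(1 + 5\right) \left(-1 + 6\right) \left(-13\right) = 6 \cdot 5 \left(-13\right) = 30 \left(-13\right) = -390$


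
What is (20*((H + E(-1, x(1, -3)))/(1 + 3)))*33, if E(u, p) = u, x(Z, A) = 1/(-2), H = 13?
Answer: 1980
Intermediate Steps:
x(Z, A) = -½
(20*((H + E(-1, x(1, -3)))/(1 + 3)))*33 = (20*((13 - 1)/(1 + 3)))*33 = (20*(12/4))*33 = (20*(12*(¼)))*33 = (20*3)*33 = 60*33 = 1980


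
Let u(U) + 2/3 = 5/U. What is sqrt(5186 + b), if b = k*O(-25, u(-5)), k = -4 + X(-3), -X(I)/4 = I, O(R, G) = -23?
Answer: sqrt(5002) ≈ 70.725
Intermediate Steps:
u(U) = -2/3 + 5/U
X(I) = -4*I
k = 8 (k = -4 - 4*(-3) = -4 + 12 = 8)
b = -184 (b = 8*(-23) = -184)
sqrt(5186 + b) = sqrt(5186 - 184) = sqrt(5002)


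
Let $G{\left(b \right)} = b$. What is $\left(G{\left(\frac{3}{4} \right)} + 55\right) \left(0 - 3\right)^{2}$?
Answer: $\frac{2007}{4} \approx 501.75$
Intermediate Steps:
$\left(G{\left(\frac{3}{4} \right)} + 55\right) \left(0 - 3\right)^{2} = \left(\frac{3}{4} + 55\right) \left(0 - 3\right)^{2} = \left(3 \cdot \frac{1}{4} + 55\right) \left(-3\right)^{2} = \left(\frac{3}{4} + 55\right) 9 = \frac{223}{4} \cdot 9 = \frac{2007}{4}$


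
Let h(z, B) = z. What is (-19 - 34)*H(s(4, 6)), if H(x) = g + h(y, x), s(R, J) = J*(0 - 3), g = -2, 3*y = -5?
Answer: 583/3 ≈ 194.33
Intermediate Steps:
y = -5/3 (y = (⅓)*(-5) = -5/3 ≈ -1.6667)
s(R, J) = -3*J (s(R, J) = J*(-3) = -3*J)
H(x) = -11/3 (H(x) = -2 - 5/3 = -11/3)
(-19 - 34)*H(s(4, 6)) = (-19 - 34)*(-11/3) = -53*(-11/3) = 583/3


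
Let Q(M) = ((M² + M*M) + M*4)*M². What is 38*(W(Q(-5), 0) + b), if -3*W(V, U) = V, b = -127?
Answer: -14326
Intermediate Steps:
Q(M) = M²*(2*M² + 4*M) (Q(M) = ((M² + M²) + 4*M)*M² = (2*M² + 4*M)*M² = M²*(2*M² + 4*M))
W(V, U) = -V/3
38*(W(Q(-5), 0) + b) = 38*(-2*(-5)³*(2 - 5)/3 - 127) = 38*(-2*(-125)*(-3)/3 - 127) = 38*(-⅓*750 - 127) = 38*(-250 - 127) = 38*(-377) = -14326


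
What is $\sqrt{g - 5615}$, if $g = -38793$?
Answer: $2 i \sqrt{11102} \approx 210.73 i$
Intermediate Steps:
$\sqrt{g - 5615} = \sqrt{-38793 - 5615} = \sqrt{-44408} = 2 i \sqrt{11102}$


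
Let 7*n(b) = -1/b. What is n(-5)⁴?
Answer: 1/1500625 ≈ 6.6639e-7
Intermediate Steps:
n(b) = -1/(7*b) (n(b) = (-1/b)/7 = -1/(7*b))
n(-5)⁴ = (-⅐/(-5))⁴ = (-⅐*(-⅕))⁴ = (1/35)⁴ = 1/1500625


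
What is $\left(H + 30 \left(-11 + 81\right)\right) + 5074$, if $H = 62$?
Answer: $7236$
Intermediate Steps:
$\left(H + 30 \left(-11 + 81\right)\right) + 5074 = \left(62 + 30 \left(-11 + 81\right)\right) + 5074 = \left(62 + 30 \cdot 70\right) + 5074 = \left(62 + 2100\right) + 5074 = 2162 + 5074 = 7236$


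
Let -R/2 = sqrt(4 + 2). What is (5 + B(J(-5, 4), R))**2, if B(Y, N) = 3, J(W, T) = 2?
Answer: 64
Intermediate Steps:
R = -2*sqrt(6) (R = -2*sqrt(4 + 2) = -2*sqrt(6) ≈ -4.8990)
(5 + B(J(-5, 4), R))**2 = (5 + 3)**2 = 8**2 = 64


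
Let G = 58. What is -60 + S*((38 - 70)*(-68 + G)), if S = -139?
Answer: -44540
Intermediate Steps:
-60 + S*((38 - 70)*(-68 + G)) = -60 - 139*(38 - 70)*(-68 + 58) = -60 - (-4448)*(-10) = -60 - 139*320 = -60 - 44480 = -44540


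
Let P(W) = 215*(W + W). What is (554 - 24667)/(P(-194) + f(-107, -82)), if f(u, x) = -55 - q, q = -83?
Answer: 24113/83392 ≈ 0.28915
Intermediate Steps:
P(W) = 430*W (P(W) = 215*(2*W) = 430*W)
f(u, x) = 28 (f(u, x) = -55 - 1*(-83) = -55 + 83 = 28)
(554 - 24667)/(P(-194) + f(-107, -82)) = (554 - 24667)/(430*(-194) + 28) = -24113/(-83420 + 28) = -24113/(-83392) = -24113*(-1/83392) = 24113/83392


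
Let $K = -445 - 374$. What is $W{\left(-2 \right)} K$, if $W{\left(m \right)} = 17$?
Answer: $-13923$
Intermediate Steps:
$K = -819$ ($K = -445 - 374 = -819$)
$W{\left(-2 \right)} K = 17 \left(-819\right) = -13923$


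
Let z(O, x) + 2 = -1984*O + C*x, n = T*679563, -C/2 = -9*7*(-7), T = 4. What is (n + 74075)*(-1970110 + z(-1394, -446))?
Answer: 3319953940612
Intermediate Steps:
C = -882 (C = -2*(-9*7)*(-7) = -(-126)*(-7) = -2*441 = -882)
n = 2718252 (n = 4*679563 = 2718252)
z(O, x) = -2 - 1984*O - 882*x (z(O, x) = -2 + (-1984*O - 882*x) = -2 - 1984*O - 882*x)
(n + 74075)*(-1970110 + z(-1394, -446)) = (2718252 + 74075)*(-1970110 + (-2 - 1984*(-1394) - 882*(-446))) = 2792327*(-1970110 + (-2 + 2765696 + 393372)) = 2792327*(-1970110 + 3159066) = 2792327*1188956 = 3319953940612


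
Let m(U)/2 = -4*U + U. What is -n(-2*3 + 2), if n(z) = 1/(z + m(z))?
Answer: -1/20 ≈ -0.050000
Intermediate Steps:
m(U) = -6*U (m(U) = 2*(-4*U + U) = 2*(-3*U) = -6*U)
n(z) = -1/(5*z) (n(z) = 1/(z - 6*z) = 1/(-5*z) = -1/(5*z))
-n(-2*3 + 2) = -(-1)/(5*(-2*3 + 2)) = -(-1)/(5*(-6 + 2)) = -(-1)/(5*(-4)) = -(-1)*(-1)/(5*4) = -1*1/20 = -1/20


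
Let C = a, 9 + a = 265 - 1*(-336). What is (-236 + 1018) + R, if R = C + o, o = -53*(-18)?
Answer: 2328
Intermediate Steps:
o = 954
a = 592 (a = -9 + (265 - 1*(-336)) = -9 + (265 + 336) = -9 + 601 = 592)
C = 592
R = 1546 (R = 592 + 954 = 1546)
(-236 + 1018) + R = (-236 + 1018) + 1546 = 782 + 1546 = 2328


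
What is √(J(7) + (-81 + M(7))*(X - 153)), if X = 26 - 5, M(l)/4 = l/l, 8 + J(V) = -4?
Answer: 6*√282 ≈ 100.76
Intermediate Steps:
J(V) = -12 (J(V) = -8 - 4 = -12)
M(l) = 4 (M(l) = 4*(l/l) = 4*1 = 4)
X = 21
√(J(7) + (-81 + M(7))*(X - 153)) = √(-12 + (-81 + 4)*(21 - 153)) = √(-12 - 77*(-132)) = √(-12 + 10164) = √10152 = 6*√282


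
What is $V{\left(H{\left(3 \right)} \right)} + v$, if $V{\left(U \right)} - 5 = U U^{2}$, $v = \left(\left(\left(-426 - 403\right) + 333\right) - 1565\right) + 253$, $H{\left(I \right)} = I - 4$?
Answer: $-1804$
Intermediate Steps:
$H{\left(I \right)} = -4 + I$
$v = -1808$ ($v = \left(\left(-829 + 333\right) - 1565\right) + 253 = \left(-496 - 1565\right) + 253 = -2061 + 253 = -1808$)
$V{\left(U \right)} = 5 + U^{3}$ ($V{\left(U \right)} = 5 + U U^{2} = 5 + U^{3}$)
$V{\left(H{\left(3 \right)} \right)} + v = \left(5 + \left(-4 + 3\right)^{3}\right) - 1808 = \left(5 + \left(-1\right)^{3}\right) - 1808 = \left(5 - 1\right) - 1808 = 4 - 1808 = -1804$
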